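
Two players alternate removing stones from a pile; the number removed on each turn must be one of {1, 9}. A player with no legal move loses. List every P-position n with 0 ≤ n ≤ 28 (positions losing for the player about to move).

n :  0  1  2  3  4  5  6  7  8  9 10 11 12 13 14 15 16 17 18 19 20 21 22 23 24 25 26 27 28
G :  0  1  0  1  0  1  0  1  0  1  0  1  0  1  0  1  0  1  0  1  0  1  0  1  0  1  0  1  0
P-positions are exactly the n with G(n) = 0.

0, 2, 4, 6, 8, 10, 12, 14, 16, 18, 20, 22, 24, 26, 28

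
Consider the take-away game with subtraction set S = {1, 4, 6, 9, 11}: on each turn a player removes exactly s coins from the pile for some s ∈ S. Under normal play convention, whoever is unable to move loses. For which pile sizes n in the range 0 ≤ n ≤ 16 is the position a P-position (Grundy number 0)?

G(0) = 0
G(1) = mex{0} = 1
G(2) = mex{1} = 0
G(3) = mex{0} = 1
G(4) = mex{1,0} = 2
G(5) = mex{2,1} = 0
G(6) = mex{0,0,0} = 1
G(7) = mex{1,1,1} = 0
G(8) = mex{0,2,0} = 1
G(9) = mex{1,0,1,0} = 2
G(10) = mex{2,1,2,1} = 0
G(11) = mex{0,0,0,0,0} = 1
G(12) = mex{1,1,1,1,1} = 0
G(13) = mex{0,2,0,2,0} = 1
G(14) = mex{1,0,1,0,1} = 2
G(15) = mex{2,1,2,1,2} = 0
G(16) = mex{0,0,0,0,0} = 1
P-positions are exactly the n with G(n) = 0.

0, 2, 5, 7, 10, 12, 15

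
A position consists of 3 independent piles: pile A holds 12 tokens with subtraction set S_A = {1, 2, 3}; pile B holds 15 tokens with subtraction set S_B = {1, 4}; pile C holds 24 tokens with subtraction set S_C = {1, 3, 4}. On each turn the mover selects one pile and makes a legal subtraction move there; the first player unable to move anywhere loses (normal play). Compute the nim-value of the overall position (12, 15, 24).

1

Pile A, S = {1, 2, 3}:
n :  0  1  2  3  4  5  6  7  8  9 10 11 12
G :  0  1  2  3  0  1  2  3  0  1  2  3  0
G_A(12) = 0.
Pile B, S = {1, 4}:
n :  0  1  2  3  4  5  6  7  8  9 10 11 12 13 14 15
G :  0  1  0  1  2  0  1  0  1  2  0  1  0  1  2  0
G_B(15) = 0.
Pile C, S = {1, 3, 4}:
G(0) = 0
G(1) = mex{0} = 1
G(2) = mex{1} = 0
G(3) = mex{0,0} = 1
G(4) = mex{1,1,0} = 2
G(5) = mex{2,0,1} = 3
G(6) = mex{3,1,0} = 2
G(7) = mex{2,2,1} = 0
G(8) = mex{0,3,2} = 1
G(9) = mex{1,2,3} = 0
G(10) = mex{0,0,2} = 1
G(11) = mex{1,1,0} = 2
G(12) = mex{2,0,1} = 3
G(13) = mex{3,1,0} = 2
G(14) = mex{2,2,1} = 0
G(15) = mex{0,3,2} = 1
G(16) = mex{1,2,3} = 0
G(17) = mex{0,0,2} = 1
G(18) = mex{1,1,0} = 2
G(19) = mex{2,0,1} = 3
G(20) = mex{3,1,0} = 2
G(21) = mex{2,2,1} = 0
G(22) = mex{0,3,2} = 1
G(23) = mex{1,2,3} = 0
G(24) = mex{0,0,2} = 1
G_C(24) = 1.
Combined Grundy value = 0 ⊕ 0 ⊕ 1 = 1.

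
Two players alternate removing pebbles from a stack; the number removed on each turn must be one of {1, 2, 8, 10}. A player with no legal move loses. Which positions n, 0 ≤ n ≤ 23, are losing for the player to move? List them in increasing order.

0, 3, 6, 9, 12, 15, 18, 21

G(0) = 0
G(1) = mex{0} = 1
G(2) = mex{1,0} = 2
G(3) = mex{2,1} = 0
G(4) = mex{0,2} = 1
G(5) = mex{1,0} = 2
G(6) = mex{2,1} = 0
G(7) = mex{0,2} = 1
G(8) = mex{1,0,0} = 2
G(9) = mex{2,1,1} = 0
G(10) = mex{0,2,2,0} = 1
G(11) = mex{1,0,0,1} = 2
G(12) = mex{2,1,1,2} = 0
G(13) = mex{0,2,2,0} = 1
G(14) = mex{1,0,0,1} = 2
G(15) = mex{2,1,1,2} = 0
G(16) = mex{0,2,2,0} = 1
G(17) = mex{1,0,0,1} = 2
G(18) = mex{2,1,1,2} = 0
G(19) = mex{0,2,2,0} = 1
G(20) = mex{1,0,0,1} = 2
G(21) = mex{2,1,1,2} = 0
G(22) = mex{0,2,2,0} = 1
G(23) = mex{1,0,0,1} = 2
P-positions are exactly the n with G(n) = 0.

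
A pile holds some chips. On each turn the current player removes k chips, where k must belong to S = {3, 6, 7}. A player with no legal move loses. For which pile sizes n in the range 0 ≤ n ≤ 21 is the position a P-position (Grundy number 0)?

0, 1, 2, 10, 11, 12, 20, 21

G(0) = 0
G(1) = mex{} = 0
G(2) = mex{} = 0
G(3) = mex{0} = 1
G(4) = mex{0} = 1
G(5) = mex{0} = 1
G(6) = mex{1,0} = 2
G(7) = mex{1,0,0} = 2
G(8) = mex{1,0,0} = 2
G(9) = mex{2,1,0} = 3
G(10) = mex{2,1,1} = 0
G(11) = mex{2,1,1} = 0
G(12) = mex{3,2,1} = 0
G(13) = mex{0,2,2} = 1
G(14) = mex{0,2,2} = 1
G(15) = mex{0,3,2} = 1
G(16) = mex{1,0,3} = 2
G(17) = mex{1,0,0} = 2
G(18) = mex{1,0,0} = 2
G(19) = mex{2,1,0} = 3
G(20) = mex{2,1,1} = 0
G(21) = mex{2,1,1} = 0
P-positions are exactly the n with G(n) = 0.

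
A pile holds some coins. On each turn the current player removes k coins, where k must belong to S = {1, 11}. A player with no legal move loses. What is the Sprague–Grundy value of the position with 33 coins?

1

n :  0  1  2  3  4  5  6  7  8  9 10 11 12 13 14 15 16 17 18 19 20 21 22 23 24 25 26 27 28 29 30 31 32 33
G :  0  1  0  1  0  1  0  1  0  1  0  1  0  1  0  1  0  1  0  1  0  1  0  1  0  1  0  1  0  1  0  1  0  1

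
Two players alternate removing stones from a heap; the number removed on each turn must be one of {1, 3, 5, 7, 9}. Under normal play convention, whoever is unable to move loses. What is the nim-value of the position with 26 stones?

0

n :  0  1  2  3  4  5  6  7  8  9 10 11 12 13 14 15 16 17 18 19 20 21 22 23 24 25 26
G :  0  1  0  1  0  1  0  1  0  1  0  1  0  1  0  1  0  1  0  1  0  1  0  1  0  1  0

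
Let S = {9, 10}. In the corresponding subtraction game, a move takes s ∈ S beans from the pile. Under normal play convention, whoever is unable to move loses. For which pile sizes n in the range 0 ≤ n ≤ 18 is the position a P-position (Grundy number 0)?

0, 1, 2, 3, 4, 5, 6, 7, 8

G(0) = 0
G(1) = mex{} = 0
G(2) = mex{} = 0
G(3) = mex{} = 0
G(4) = mex{} = 0
G(5) = mex{} = 0
G(6) = mex{} = 0
G(7) = mex{} = 0
G(8) = mex{} = 0
G(9) = mex{0} = 1
G(10) = mex{0,0} = 1
G(11) = mex{0,0} = 1
G(12) = mex{0,0} = 1
G(13) = mex{0,0} = 1
G(14) = mex{0,0} = 1
G(15) = mex{0,0} = 1
G(16) = mex{0,0} = 1
G(17) = mex{0,0} = 1
G(18) = mex{1,0} = 2
P-positions are exactly the n with G(n) = 0.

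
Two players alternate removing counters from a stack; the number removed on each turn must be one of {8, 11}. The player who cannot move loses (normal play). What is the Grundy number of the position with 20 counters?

n :  0  1  2  3  4  5  6  7  8  9 10 11 12 13 14 15 16 17 18 19 20
G :  0  0  0  0  0  0  0  0  1  1  1  1  1  1  1  1  2  2  2  0  0

0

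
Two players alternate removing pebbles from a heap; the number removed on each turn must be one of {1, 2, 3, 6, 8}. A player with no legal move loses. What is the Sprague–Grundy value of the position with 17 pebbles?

n :  0  1  2  3  4  5  6  7  8  9 10 11 12 13 14 15 16 17
G :  0  1  2  3  0  1  2  3  4  0  1  2  3  0  1  2  3  4

4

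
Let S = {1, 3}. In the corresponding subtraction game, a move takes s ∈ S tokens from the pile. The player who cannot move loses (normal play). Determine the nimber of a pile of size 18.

n :  0  1  2  3  4  5  6  7  8  9 10 11 12 13 14 15 16 17 18
G :  0  1  0  1  0  1  0  1  0  1  0  1  0  1  0  1  0  1  0

0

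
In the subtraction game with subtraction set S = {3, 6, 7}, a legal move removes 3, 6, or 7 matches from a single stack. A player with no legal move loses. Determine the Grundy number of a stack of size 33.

1

G(0) = 0
G(1) = mex{} = 0
G(2) = mex{} = 0
G(3) = mex{0} = 1
G(4) = mex{0} = 1
G(5) = mex{0} = 1
G(6) = mex{1,0} = 2
G(7) = mex{1,0,0} = 2
G(8) = mex{1,0,0} = 2
G(9) = mex{2,1,0} = 3
G(10) = mex{2,1,1} = 0
G(11) = mex{2,1,1} = 0
G(12) = mex{3,2,1} = 0
G(13) = mex{0,2,2} = 1
G(14) = mex{0,2,2} = 1
G(15) = mex{0,3,2} = 1
G(16) = mex{1,0,3} = 2
G(17) = mex{1,0,0} = 2
G(18) = mex{1,0,0} = 2
G(19) = mex{2,1,0} = 3
G(20) = mex{2,1,1} = 0
G(21) = mex{2,1,1} = 0
G(22) = mex{3,2,1} = 0
G(23) = mex{0,2,2} = 1
G(24) = mex{0,2,2} = 1
G(25) = mex{0,3,2} = 1
G(26) = mex{1,0,3} = 2
G(27) = mex{1,0,0} = 2
G(28) = mex{1,0,0} = 2
G(29) = mex{2,1,0} = 3
G(30) = mex{2,1,1} = 0
G(31) = mex{2,1,1} = 0
G(32) = mex{3,2,1} = 0
G(33) = mex{0,2,2} = 1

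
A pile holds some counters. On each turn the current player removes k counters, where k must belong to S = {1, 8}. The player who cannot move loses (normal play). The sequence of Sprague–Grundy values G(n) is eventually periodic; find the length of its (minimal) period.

n :  0  1  2  3  4  5  6  7  8  9 10 11 12 13 14 15 16 17 18 19
G :  0  1  0  1  0  1  0  1  2  0  1  0  1  0  1  0  1  2  0  1
G(n+9) = G(n) holds for n = 0,…,7 (a full window of length max(S) = 8), so the sequence is purely periodic with period 9.

9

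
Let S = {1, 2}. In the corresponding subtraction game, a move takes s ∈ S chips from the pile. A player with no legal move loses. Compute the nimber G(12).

0

G(0) = 0
G(1) = mex{0} = 1
G(2) = mex{1,0} = 2
G(3) = mex{2,1} = 0
G(4) = mex{0,2} = 1
G(5) = mex{1,0} = 2
G(6) = mex{2,1} = 0
G(7) = mex{0,2} = 1
G(8) = mex{1,0} = 2
G(9) = mex{2,1} = 0
G(10) = mex{0,2} = 1
G(11) = mex{1,0} = 2
G(12) = mex{2,1} = 0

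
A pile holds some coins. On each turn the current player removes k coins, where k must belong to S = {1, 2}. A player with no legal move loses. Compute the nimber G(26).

2

G(0) = 0
G(1) = mex{0} = 1
G(2) = mex{1,0} = 2
G(3) = mex{2,1} = 0
G(4) = mex{0,2} = 1
G(5) = mex{1,0} = 2
G(6) = mex{2,1} = 0
G(7) = mex{0,2} = 1
G(8) = mex{1,0} = 2
G(9) = mex{2,1} = 0
G(10) = mex{0,2} = 1
G(11) = mex{1,0} = 2
G(12) = mex{2,1} = 0
G(13) = mex{0,2} = 1
G(14) = mex{1,0} = 2
G(15) = mex{2,1} = 0
G(16) = mex{0,2} = 1
G(17) = mex{1,0} = 2
G(18) = mex{2,1} = 0
G(19) = mex{0,2} = 1
G(20) = mex{1,0} = 2
G(21) = mex{2,1} = 0
G(22) = mex{0,2} = 1
G(23) = mex{1,0} = 2
G(24) = mex{2,1} = 0
G(25) = mex{0,2} = 1
G(26) = mex{1,0} = 2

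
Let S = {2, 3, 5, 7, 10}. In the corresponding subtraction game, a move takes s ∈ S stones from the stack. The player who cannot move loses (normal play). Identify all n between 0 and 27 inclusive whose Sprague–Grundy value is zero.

G(0) = 0
G(1) = mex{} = 0
G(2) = mex{0} = 1
G(3) = mex{0,0} = 1
G(4) = mex{1,0} = 2
G(5) = mex{1,1,0} = 2
G(6) = mex{2,1,0} = 3
G(7) = mex{2,2,1,0} = 3
G(8) = mex{3,2,1,0} = 4
G(9) = mex{3,3,2,1} = 0
G(10) = mex{4,3,2,1,0} = 5
G(11) = mex{0,4,3,2,0} = 1
G(12) = mex{5,0,3,2,1} = 4
G(13) = mex{1,5,4,3,1} = 0
G(14) = mex{4,1,0,3,2} = 5
G(15) = mex{0,4,5,4,2} = 1
G(16) = mex{5,0,1,0,3} = 2
G(17) = mex{1,5,4,5,3} = 0
G(18) = mex{2,1,0,1,4} = 3
G(19) = mex{0,2,5,4,0} = 1
G(20) = mex{3,0,1,0,5} = 2
G(21) = mex{1,3,2,5,1} = 0
G(22) = mex{2,1,0,1,4} = 3
G(23) = mex{0,2,3,2,0} = 1
G(24) = mex{3,0,1,0,5} = 2
G(25) = mex{1,3,2,3,1} = 0
G(26) = mex{2,1,0,1,2} = 3
G(27) = mex{0,2,3,2,0} = 1
P-positions are exactly the n with G(n) = 0.

0, 1, 9, 13, 17, 21, 25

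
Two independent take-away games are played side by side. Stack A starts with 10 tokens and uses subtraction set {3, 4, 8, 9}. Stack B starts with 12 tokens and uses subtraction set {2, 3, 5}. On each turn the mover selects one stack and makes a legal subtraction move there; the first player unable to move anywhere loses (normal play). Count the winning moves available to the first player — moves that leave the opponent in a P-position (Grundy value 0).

3

Stack A, S = {3, 4, 8, 9}:
n :  0  1  2  3  4  5  6  7  8  9 10
G :  0  0  0  1  1  1  2  0  2  3  1
G_A(10) = 1.
Stack B, S = {2, 3, 5}:
n :  0  1  2  3  4  5  6  7  8  9 10 11 12
G :  0  0  1  1  2  2  3  0  0  1  1  2  2
G_B(12) = 2.
Combined Grundy value = 1 ⊕ 2 = 3.
A winning move leaves total XOR = 0, i.e. changes one component's Grundy value g to g ⊕ X where X is the current total.
Stack A: need g' = 1⊕3 = 2. Options: 10−3→G=0, 10−4→G=2, 10−8→G=0, 10−9→G=0. Hits: 1.
Stack B: need g' = 2⊕3 = 1. Options: 12−2→G=1, 12−3→G=1, 12−5→G=0. Hits: 2.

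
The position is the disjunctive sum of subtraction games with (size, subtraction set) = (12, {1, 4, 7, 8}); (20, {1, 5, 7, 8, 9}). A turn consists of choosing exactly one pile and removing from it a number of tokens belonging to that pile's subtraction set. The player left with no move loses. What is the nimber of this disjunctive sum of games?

1

Pile A, S = {1, 4, 7, 8}:
n :  0  1  2  3  4  5  6  7  8  9 10 11 12
G :  0  1  0  1  2  0  1  2  3  2  3  0  1
G_A(12) = 1.
Pile B, S = {1, 5, 7, 8, 9}:
G(0) = 0
G(1) = mex{0} = 1
G(2) = mex{1} = 0
G(3) = mex{0} = 1
G(4) = mex{1} = 0
G(5) = mex{0,0} = 1
G(6) = mex{1,1} = 0
G(7) = mex{0,0,0} = 1
G(8) = mex{1,1,1,0} = 2
G(9) = mex{2,0,0,1,0} = 3
G(10) = mex{3,1,1,0,1} = 2
G(11) = mex{2,0,0,1,0} = 3
G(12) = mex{3,1,1,0,1} = 2
G(13) = mex{2,2,0,1,0} = 3
G(14) = mex{3,3,1,0,1} = 2
G(15) = mex{2,2,2,1,0} = 3
G(16) = mex{3,3,3,2,1} = 0
G(17) = mex{0,2,2,3,2} = 1
G(18) = mex{1,3,3,2,3} = 0
G(19) = mex{0,2,2,3,2} = 1
G(20) = mex{1,3,3,2,3} = 0
G_B(20) = 0.
Combined Grundy value = 1 ⊕ 0 = 1.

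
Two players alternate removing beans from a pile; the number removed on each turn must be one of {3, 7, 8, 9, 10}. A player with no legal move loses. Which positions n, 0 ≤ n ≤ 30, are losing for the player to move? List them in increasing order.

n :  0  1  2  3  4  5  6  7  8  9 10 11 12 13 14 15 16 17 18 19 20 21 22 23 24 25 26 27 28 29 30
G :  0  0  0  1  1  1  0  2  2  1  3  3  2  2  4  3  3  0  0  0  1  1  1  0  2  2  1  3  3  2  2
P-positions are exactly the n with G(n) = 0.

0, 1, 2, 6, 17, 18, 19, 23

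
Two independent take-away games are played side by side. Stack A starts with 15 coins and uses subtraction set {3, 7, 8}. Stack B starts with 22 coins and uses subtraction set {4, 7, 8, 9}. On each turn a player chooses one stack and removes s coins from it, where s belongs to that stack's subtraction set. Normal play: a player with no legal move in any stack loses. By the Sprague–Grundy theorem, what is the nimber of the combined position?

3

Stack A, S = {3, 7, 8}:
n :  0  1  2  3  4  5  6  7  8  9 10 11 12 13 14 15
G :  0  0  0  1  1  1  0  2  2  1  3  0  0  2  1  1
G_A(15) = 1.
Stack B, S = {4, 7, 8, 9}:
n :  0  1  2  3  4  5  6  7  8  9 10 11 12 13 14 15 16 17 18 19 20 21 22
G :  0  0  0  0  1  1  1  1  2  2  2  2  3  0  0  0  0  1  1  1  1  2  2
G_B(22) = 2.
Combined Grundy value = 1 ⊕ 2 = 3.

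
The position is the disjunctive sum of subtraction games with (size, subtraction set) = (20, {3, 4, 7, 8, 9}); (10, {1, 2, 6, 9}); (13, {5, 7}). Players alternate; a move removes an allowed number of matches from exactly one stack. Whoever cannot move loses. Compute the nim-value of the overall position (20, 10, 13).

Stack A, S = {3, 4, 7, 8, 9}:
G(0) = 0
G(1) = mex{} = 0
G(2) = mex{} = 0
G(3) = mex{0} = 1
G(4) = mex{0,0} = 1
G(5) = mex{0,0} = 1
G(6) = mex{1,0} = 2
G(7) = mex{1,1,0} = 2
G(8) = mex{1,1,0,0} = 2
G(9) = mex{2,1,0,0,0} = 3
G(10) = mex{2,2,1,0,0} = 3
G(11) = mex{2,2,1,1,0} = 3
G(12) = mex{3,2,1,1,1} = 0
G(13) = mex{3,3,2,1,1} = 0
G(14) = mex{3,3,2,2,1} = 0
G(15) = mex{0,3,2,2,2} = 1
G(16) = mex{0,0,3,2,2} = 1
G(17) = mex{0,0,3,3,2} = 1
G(18) = mex{1,0,3,3,3} = 2
G(19) = mex{1,1,0,3,3} = 2
G(20) = mex{1,1,0,0,3} = 2
G_A(20) = 2.
Stack B, S = {1, 2, 6, 9}:
G(0) = 0
G(1) = mex{0} = 1
G(2) = mex{1,0} = 2
G(3) = mex{2,1} = 0
G(4) = mex{0,2} = 1
G(5) = mex{1,0} = 2
G(6) = mex{2,1,0} = 3
G(7) = mex{3,2,1} = 0
G(8) = mex{0,3,2} = 1
G(9) = mex{1,0,0,0} = 2
G(10) = mex{2,1,1,1} = 0
G_B(10) = 0.
Stack C, S = {5, 7}:
G(0) = 0
G(1) = mex{} = 0
G(2) = mex{} = 0
G(3) = mex{} = 0
G(4) = mex{} = 0
G(5) = mex{0} = 1
G(6) = mex{0} = 1
G(7) = mex{0,0} = 1
G(8) = mex{0,0} = 1
G(9) = mex{0,0} = 1
G(10) = mex{1,0} = 2
G(11) = mex{1,0} = 2
G(12) = mex{1,1} = 0
G(13) = mex{1,1} = 0
G_C(13) = 0.
Combined Grundy value = 2 ⊕ 0 ⊕ 0 = 2.

2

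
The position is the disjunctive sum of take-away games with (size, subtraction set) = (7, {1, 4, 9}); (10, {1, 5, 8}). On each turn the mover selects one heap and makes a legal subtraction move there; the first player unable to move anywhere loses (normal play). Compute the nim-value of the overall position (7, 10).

2

Heap A, S = {1, 4, 9}:
G(0) = 0
G(1) = mex{0} = 1
G(2) = mex{1} = 0
G(3) = mex{0} = 1
G(4) = mex{1,0} = 2
G(5) = mex{2,1} = 0
G(6) = mex{0,0} = 1
G(7) = mex{1,1} = 0
G_A(7) = 0.
Heap B, S = {1, 5, 8}:
G(0) = 0
G(1) = mex{0} = 1
G(2) = mex{1} = 0
G(3) = mex{0} = 1
G(4) = mex{1} = 0
G(5) = mex{0,0} = 1
G(6) = mex{1,1} = 0
G(7) = mex{0,0} = 1
G(8) = mex{1,1,0} = 2
G(9) = mex{2,0,1} = 3
G(10) = mex{3,1,0} = 2
G_B(10) = 2.
Combined Grundy value = 0 ⊕ 2 = 2.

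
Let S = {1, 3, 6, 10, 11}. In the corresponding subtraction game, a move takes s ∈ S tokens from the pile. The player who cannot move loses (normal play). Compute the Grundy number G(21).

4

G(0) = 0
G(1) = mex{0} = 1
G(2) = mex{1} = 0
G(3) = mex{0,0} = 1
G(4) = mex{1,1} = 0
G(5) = mex{0,0} = 1
G(6) = mex{1,1,0} = 2
G(7) = mex{2,0,1} = 3
G(8) = mex{3,1,0} = 2
G(9) = mex{2,2,1} = 0
G(10) = mex{0,3,0,0} = 1
G(11) = mex{1,2,1,1,0} = 3
G(12) = mex{3,0,2,0,1} = 4
G(13) = mex{4,1,3,1,0} = 2
G(14) = mex{2,3,2,0,1} = 4
G(15) = mex{4,4,0,1,0} = 2
G(16) = mex{2,2,1,2,1} = 0
G(17) = mex{0,4,3,3,2} = 1
G(18) = mex{1,2,4,2,3} = 0
G(19) = mex{0,0,2,0,2} = 1
G(20) = mex{1,1,4,1,0} = 2
G(21) = mex{2,0,2,3,1} = 4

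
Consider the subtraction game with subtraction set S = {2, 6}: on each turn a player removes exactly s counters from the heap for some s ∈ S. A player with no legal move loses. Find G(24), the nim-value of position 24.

0

n :  0  1  2  3  4  5  6  7  8  9 10 11 12 13 14 15 16 17 18 19 20 21 22 23 24
G :  0  0  1  1  0  0  1  1  0  0  1  1  0  0  1  1  0  0  1  1  0  0  1  1  0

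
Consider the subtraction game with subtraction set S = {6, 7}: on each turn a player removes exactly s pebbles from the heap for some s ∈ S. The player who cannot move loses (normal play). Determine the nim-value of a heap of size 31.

n :  0  1  2  3  4  5  6  7  8  9 10 11 12 13 14 15 16 17 18 19 20 21 22 23 24 25 26 27 28 29 30 31
G :  0  0  0  0  0  0  1  1  1  1  1  1  2  0  0  0  0  0  0  1  1  1  1  1  1  2  0  0  0  0  0  0

0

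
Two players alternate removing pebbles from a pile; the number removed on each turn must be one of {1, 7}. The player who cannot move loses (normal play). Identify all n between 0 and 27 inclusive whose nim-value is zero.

0, 2, 4, 6, 8, 10, 12, 14, 16, 18, 20, 22, 24, 26

n :  0  1  2  3  4  5  6  7  8  9 10 11 12 13 14 15 16 17 18 19 20 21 22 23 24 25 26 27
G :  0  1  0  1  0  1  0  1  0  1  0  1  0  1  0  1  0  1  0  1  0  1  0  1  0  1  0  1
P-positions are exactly the n with G(n) = 0.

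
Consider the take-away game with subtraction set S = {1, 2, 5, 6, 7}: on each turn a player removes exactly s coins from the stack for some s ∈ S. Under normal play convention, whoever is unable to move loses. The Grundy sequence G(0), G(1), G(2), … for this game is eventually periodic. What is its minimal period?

n :  0  1  2  3  4  5  6  7  8  9 10 11 12 13 14 15 16 17 18 19 20 21 22 23
G :  0  1  2  0  1  2  3  4  5  3  4  0  1  2  0  1  2  3  4  5  3  4  0  1
G(n+11) = G(n) holds for n = 0,…,6 (a full window of length max(S) = 7), so the sequence is purely periodic with period 11.

11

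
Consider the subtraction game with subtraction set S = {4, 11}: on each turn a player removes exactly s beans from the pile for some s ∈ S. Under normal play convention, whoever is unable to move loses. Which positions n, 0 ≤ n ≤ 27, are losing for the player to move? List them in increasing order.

0, 1, 2, 3, 8, 9, 10, 15, 16, 17, 18, 23, 24, 25

G(0) = 0
G(1) = mex{} = 0
G(2) = mex{} = 0
G(3) = mex{} = 0
G(4) = mex{0} = 1
G(5) = mex{0} = 1
G(6) = mex{0} = 1
G(7) = mex{0} = 1
G(8) = mex{1} = 0
G(9) = mex{1} = 0
G(10) = mex{1} = 0
G(11) = mex{1,0} = 2
G(12) = mex{0,0} = 1
G(13) = mex{0,0} = 1
G(14) = mex{0,0} = 1
G(15) = mex{2,1} = 0
G(16) = mex{1,1} = 0
G(17) = mex{1,1} = 0
G(18) = mex{1,1} = 0
G(19) = mex{0,0} = 1
G(20) = mex{0,0} = 1
G(21) = mex{0,0} = 1
G(22) = mex{0,2} = 1
G(23) = mex{1,1} = 0
G(24) = mex{1,1} = 0
G(25) = mex{1,1} = 0
G(26) = mex{1,0} = 2
G(27) = mex{0,0} = 1
P-positions are exactly the n with G(n) = 0.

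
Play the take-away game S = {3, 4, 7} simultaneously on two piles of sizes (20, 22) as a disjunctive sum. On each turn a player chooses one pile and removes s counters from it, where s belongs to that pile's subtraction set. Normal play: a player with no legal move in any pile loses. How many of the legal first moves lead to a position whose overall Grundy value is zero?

All piles use S = {3, 4, 7}:
n :  0  1  2  3  4  5  6  7  8  9 10 11 12 13 14 15 16 17 18 19 20 21 22
G :  0  0  0  1  1  1  2  2  2  3  0  0  0  1  1  1  2  2  2  3  0  0  0
Pile A: G(20) = 0.
Pile B: G(22) = 0.
Combined Grundy value = 0 ⊕ 0 = 0.
A winning move leaves total XOR = 0, i.e. changes one component's Grundy value g to g ⊕ X where X is the current total.
Pile A: target g' = 0⊕0 = 0, but every legal move changes the Grundy value (mex property), so 0 moves.
Pile B: target g' = 0⊕0 = 0, but every legal move changes the Grundy value (mex property), so 0 moves.

0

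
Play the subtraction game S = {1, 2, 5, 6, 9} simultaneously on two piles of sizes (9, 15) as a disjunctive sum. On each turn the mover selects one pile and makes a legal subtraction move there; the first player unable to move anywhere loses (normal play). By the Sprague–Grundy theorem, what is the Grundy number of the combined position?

3

All piles use S = {1, 2, 5, 6, 9}:
G(0) = 0
G(1) = mex{0} = 1
G(2) = mex{1,0} = 2
G(3) = mex{2,1} = 0
G(4) = mex{0,2} = 1
G(5) = mex{1,0,0} = 2
G(6) = mex{2,1,1,0} = 3
G(7) = mex{3,2,2,1} = 0
G(8) = mex{0,3,0,2} = 1
G(9) = mex{1,0,1,0,0} = 2
G(10) = mex{2,1,2,1,1} = 0
G(11) = mex{0,2,3,2,2} = 1
G(12) = mex{1,0,0,3,0} = 2
G(13) = mex{2,1,1,0,1} = 3
G(14) = mex{3,2,2,1,2} = 0
G(15) = mex{0,3,0,2,3} = 1
Pile A: G(9) = 2.
Pile B: G(15) = 1.
Combined Grundy value = 2 ⊕ 1 = 3.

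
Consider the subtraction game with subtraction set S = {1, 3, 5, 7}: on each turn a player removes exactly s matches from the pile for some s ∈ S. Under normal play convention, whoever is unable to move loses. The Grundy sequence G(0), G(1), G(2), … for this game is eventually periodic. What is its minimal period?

2

n :  0  1  2  3  4  5  6  7  8  9 10 11 12 13 14
G :  0  1  0  1  0  1  0  1  0  1  0  1  0  1  0
G(n+2) = G(n) holds for n = 0,…,6 (a full window of length max(S) = 7), so the sequence is purely periodic with period 2.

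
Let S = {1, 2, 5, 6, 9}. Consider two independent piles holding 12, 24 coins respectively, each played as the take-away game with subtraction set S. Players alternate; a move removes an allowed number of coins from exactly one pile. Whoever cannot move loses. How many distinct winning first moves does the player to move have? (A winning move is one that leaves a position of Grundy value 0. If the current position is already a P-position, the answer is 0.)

All piles use S = {1, 2, 5, 6, 9}:
n :  0  1  2  3  4  5  6  7  8  9 10 11 12 13 14 15 16 17 18 19 20 21 22 23 24
G :  0  1  2  0  1  2  3  0  1  2  0  1  2  3  0  1  2  0  1  2  3  0  1  2  0
Pile A: G(12) = 2.
Pile B: G(24) = 0.
Combined Grundy value = 2 ⊕ 0 = 2.
A winning move leaves total XOR = 0, i.e. changes one component's Grundy value g to g ⊕ X where X is the current total.
Pile A: need g' = 2⊕2 = 0. Options: 12−1→G=1, 12−2→G=0, 12−5→G=0, 12−6→G=3, 12−9→G=0. Hits: 3.
Pile B: need g' = 0⊕2 = 2. Options: 24−1→G=2, 24−2→G=1, 24−5→G=2, 24−6→G=1, 24−9→G=1. Hits: 2.

5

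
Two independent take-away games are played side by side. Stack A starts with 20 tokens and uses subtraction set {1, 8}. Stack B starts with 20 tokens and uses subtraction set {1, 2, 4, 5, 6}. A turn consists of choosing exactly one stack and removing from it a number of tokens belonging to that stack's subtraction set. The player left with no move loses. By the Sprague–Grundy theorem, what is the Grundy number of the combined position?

Stack A, S = {1, 8}:
G(0) = 0
G(1) = mex{0} = 1
G(2) = mex{1} = 0
G(3) = mex{0} = 1
G(4) = mex{1} = 0
G(5) = mex{0} = 1
G(6) = mex{1} = 0
G(7) = mex{0} = 1
G(8) = mex{1,0} = 2
G(9) = mex{2,1} = 0
G(10) = mex{0,0} = 1
G(11) = mex{1,1} = 0
G(12) = mex{0,0} = 1
G(13) = mex{1,1} = 0
G(14) = mex{0,0} = 1
G(15) = mex{1,1} = 0
G(16) = mex{0,2} = 1
G(17) = mex{1,0} = 2
G(18) = mex{2,1} = 0
G(19) = mex{0,0} = 1
G(20) = mex{1,1} = 0
G_A(20) = 0.
Stack B, S = {1, 2, 4, 5, 6}:
G(0) = 0
G(1) = mex{0} = 1
G(2) = mex{1,0} = 2
G(3) = mex{2,1} = 0
G(4) = mex{0,2,0} = 1
G(5) = mex{1,0,1,0} = 2
G(6) = mex{2,1,2,1,0} = 3
G(7) = mex{3,2,0,2,1} = 4
G(8) = mex{4,3,1,0,2} = 5
G(9) = mex{5,4,2,1,0} = 3
G(10) = mex{3,5,3,2,1} = 0
G(11) = mex{0,3,4,3,2} = 1
G(12) = mex{1,0,5,4,3} = 2
G(13) = mex{2,1,3,5,4} = 0
G(14) = mex{0,2,0,3,5} = 1
G(15) = mex{1,0,1,0,3} = 2
G(16) = mex{2,1,2,1,0} = 3
G(17) = mex{3,2,0,2,1} = 4
G(18) = mex{4,3,1,0,2} = 5
G(19) = mex{5,4,2,1,0} = 3
G(20) = mex{3,5,3,2,1} = 0
G_B(20) = 0.
Combined Grundy value = 0 ⊕ 0 = 0.

0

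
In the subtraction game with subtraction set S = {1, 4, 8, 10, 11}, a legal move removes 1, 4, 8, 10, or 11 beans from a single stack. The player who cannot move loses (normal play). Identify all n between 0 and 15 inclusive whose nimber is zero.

0, 2, 5, 7, 14

n :  0  1  2  3  4  5  6  7  8  9 10 11 12 13 14 15
G :  0  1  0  1  2  0  1  0  1  2  3  2  3  4  0  1
P-positions are exactly the n with G(n) = 0.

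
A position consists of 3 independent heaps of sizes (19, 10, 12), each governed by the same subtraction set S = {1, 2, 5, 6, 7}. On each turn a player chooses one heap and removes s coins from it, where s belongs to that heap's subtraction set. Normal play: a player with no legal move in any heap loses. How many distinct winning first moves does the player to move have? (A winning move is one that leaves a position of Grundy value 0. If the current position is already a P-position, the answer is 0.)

0

All heaps use S = {1, 2, 5, 6, 7}:
G(0) = 0
G(1) = mex{0} = 1
G(2) = mex{1,0} = 2
G(3) = mex{2,1} = 0
G(4) = mex{0,2} = 1
G(5) = mex{1,0,0} = 2
G(6) = mex{2,1,1,0} = 3
G(7) = mex{3,2,2,1,0} = 4
G(8) = mex{4,3,0,2,1} = 5
G(9) = mex{5,4,1,0,2} = 3
G(10) = mex{3,5,2,1,0} = 4
G(11) = mex{4,3,3,2,1} = 0
G(12) = mex{0,4,4,3,2} = 1
G(13) = mex{1,0,5,4,3} = 2
G(14) = mex{2,1,3,5,4} = 0
G(15) = mex{0,2,4,3,5} = 1
G(16) = mex{1,0,0,4,3} = 2
G(17) = mex{2,1,1,0,4} = 3
G(18) = mex{3,2,2,1,0} = 4
G(19) = mex{4,3,0,2,1} = 5
Heap A: G(19) = 5.
Heap B: G(10) = 4.
Heap C: G(12) = 1.
Combined Grundy value = 5 ⊕ 4 ⊕ 1 = 0.
A winning move leaves total XOR = 0, i.e. changes one component's Grundy value g to g ⊕ X where X is the current total.
Heap A: target g' = 5⊕0 = 5, but every legal move changes the Grundy value (mex property), so 0 moves.
Heap B: target g' = 4⊕0 = 4, but every legal move changes the Grundy value (mex property), so 0 moves.
Heap C: target g' = 1⊕0 = 1, but every legal move changes the Grundy value (mex property), so 0 moves.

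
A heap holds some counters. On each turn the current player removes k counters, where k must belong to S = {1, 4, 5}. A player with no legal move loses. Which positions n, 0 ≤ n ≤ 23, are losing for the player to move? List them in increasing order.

G(0) = 0
G(1) = mex{0} = 1
G(2) = mex{1} = 0
G(3) = mex{0} = 1
G(4) = mex{1,0} = 2
G(5) = mex{2,1,0} = 3
G(6) = mex{3,0,1} = 2
G(7) = mex{2,1,0} = 3
G(8) = mex{3,2,1} = 0
G(9) = mex{0,3,2} = 1
G(10) = mex{1,2,3} = 0
G(11) = mex{0,3,2} = 1
G(12) = mex{1,0,3} = 2
G(13) = mex{2,1,0} = 3
G(14) = mex{3,0,1} = 2
G(15) = mex{2,1,0} = 3
G(16) = mex{3,2,1} = 0
G(17) = mex{0,3,2} = 1
G(18) = mex{1,2,3} = 0
G(19) = mex{0,3,2} = 1
G(20) = mex{1,0,3} = 2
G(21) = mex{2,1,0} = 3
G(22) = mex{3,0,1} = 2
G(23) = mex{2,1,0} = 3
P-positions are exactly the n with G(n) = 0.

0, 2, 8, 10, 16, 18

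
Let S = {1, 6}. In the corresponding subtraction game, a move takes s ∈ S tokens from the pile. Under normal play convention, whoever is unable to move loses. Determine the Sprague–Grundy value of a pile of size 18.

0

n :  0  1  2  3  4  5  6  7  8  9 10 11 12 13 14 15 16 17 18
G :  0  1  0  1  0  1  2  0  1  0  1  0  1  2  0  1  0  1  0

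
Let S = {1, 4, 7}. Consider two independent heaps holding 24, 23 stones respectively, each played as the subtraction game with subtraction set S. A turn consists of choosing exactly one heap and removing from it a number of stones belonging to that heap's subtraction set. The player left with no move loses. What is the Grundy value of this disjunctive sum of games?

2

All heaps use S = {1, 4, 7}:
G(0) = 0
G(1) = mex{0} = 1
G(2) = mex{1} = 0
G(3) = mex{0} = 1
G(4) = mex{1,0} = 2
G(5) = mex{2,1} = 0
G(6) = mex{0,0} = 1
G(7) = mex{1,1,0} = 2
G(8) = mex{2,2,1} = 0
G(9) = mex{0,0,0} = 1
G(10) = mex{1,1,1} = 0
G(11) = mex{0,2,2} = 1
G(12) = mex{1,0,0} = 2
G(13) = mex{2,1,1} = 0
G(14) = mex{0,0,2} = 1
G(15) = mex{1,1,0} = 2
G(16) = mex{2,2,1} = 0
G(17) = mex{0,0,0} = 1
G(18) = mex{1,1,1} = 0
G(19) = mex{0,2,2} = 1
G(20) = mex{1,0,0} = 2
G(21) = mex{2,1,1} = 0
G(22) = mex{0,0,2} = 1
G(23) = mex{1,1,0} = 2
G(24) = mex{2,2,1} = 0
Heap A: G(24) = 0.
Heap B: G(23) = 2.
Combined Grundy value = 0 ⊕ 2 = 2.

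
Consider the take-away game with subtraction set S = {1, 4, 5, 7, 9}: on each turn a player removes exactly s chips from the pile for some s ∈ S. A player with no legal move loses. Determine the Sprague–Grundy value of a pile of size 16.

G(0) = 0
G(1) = mex{0} = 1
G(2) = mex{1} = 0
G(3) = mex{0} = 1
G(4) = mex{1,0} = 2
G(5) = mex{2,1,0} = 3
G(6) = mex{3,0,1} = 2
G(7) = mex{2,1,0,0} = 3
G(8) = mex{3,2,1,1} = 0
G(9) = mex{0,3,2,0,0} = 1
G(10) = mex{1,2,3,1,1} = 0
G(11) = mex{0,3,2,2,0} = 1
G(12) = mex{1,0,3,3,1} = 2
G(13) = mex{2,1,0,2,2} = 3
G(14) = mex{3,0,1,3,3} = 2
G(15) = mex{2,1,0,0,2} = 3
G(16) = mex{3,2,1,1,3} = 0

0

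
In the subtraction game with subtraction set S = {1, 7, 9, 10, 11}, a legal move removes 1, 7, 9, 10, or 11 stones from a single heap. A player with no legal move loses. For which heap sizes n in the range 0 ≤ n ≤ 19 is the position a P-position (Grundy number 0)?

0, 2, 4, 6, 8

n :  0  1  2  3  4  5  6  7  8  9 10 11 12 13 14 15 16 17 18 19
G :  0  1  0  1  0  1  0  1  0  1  2  3  2  3  2  3  2  3  2  3
P-positions are exactly the n with G(n) = 0.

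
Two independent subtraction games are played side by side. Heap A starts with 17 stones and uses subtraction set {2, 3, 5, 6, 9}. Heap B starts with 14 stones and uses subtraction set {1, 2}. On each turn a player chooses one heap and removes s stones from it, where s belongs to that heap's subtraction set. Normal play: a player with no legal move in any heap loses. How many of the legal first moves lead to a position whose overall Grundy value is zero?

Heap A, S = {2, 3, 5, 6, 9}:
n :  0  1  2  3  4  5  6  7  8  9 10 11 12 13 14 15 16 17
G :  0  0  1  1  2  2  3  3  0  4  1  5  0  4  1  2  0  3
G_A(17) = 3.
Heap B, S = {1, 2}:
n :  0  1  2  3  4  5  6  7  8  9 10 11 12 13 14
G :  0  1  2  0  1  2  0  1  2  0  1  2  0  1  2
G_B(14) = 2.
Combined Grundy value = 3 ⊕ 2 = 1.
A winning move leaves total XOR = 0, i.e. changes one component's Grundy value g to g ⊕ X where X is the current total.
Heap A: need g' = 3⊕1 = 2. Options: 17−2→G=2, 17−3→G=1, 17−5→G=0, 17−6→G=5, 17−9→G=0. Hits: 1.
Heap B: need g' = 2⊕1 = 3. Options: 14−1→G=1, 14−2→G=0. Hits: 0.

1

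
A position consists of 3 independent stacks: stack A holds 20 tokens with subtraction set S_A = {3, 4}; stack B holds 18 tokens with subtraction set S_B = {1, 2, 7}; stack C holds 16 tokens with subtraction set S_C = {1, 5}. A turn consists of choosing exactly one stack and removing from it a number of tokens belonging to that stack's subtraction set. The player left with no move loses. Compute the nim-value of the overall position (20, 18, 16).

Stack A, S = {3, 4}:
n :  0  1  2  3  4  5  6  7  8  9 10 11 12 13 14 15 16 17 18 19 20
G :  0  0  0  1  1  1  2  0  0  0  1  1  1  2  0  0  0  1  1  1  2
G_A(20) = 2.
Stack B, S = {1, 2, 7}:
G(0) = 0
G(1) = mex{0} = 1
G(2) = mex{1,0} = 2
G(3) = mex{2,1} = 0
G(4) = mex{0,2} = 1
G(5) = mex{1,0} = 2
G(6) = mex{2,1} = 0
G(7) = mex{0,2,0} = 1
G(8) = mex{1,0,1} = 2
G(9) = mex{2,1,2} = 0
G(10) = mex{0,2,0} = 1
G(11) = mex{1,0,1} = 2
G(12) = mex{2,1,2} = 0
G(13) = mex{0,2,0} = 1
G(14) = mex{1,0,1} = 2
G(15) = mex{2,1,2} = 0
G(16) = mex{0,2,0} = 1
G(17) = mex{1,0,1} = 2
G(18) = mex{2,1,2} = 0
G_B(18) = 0.
Stack C, S = {1, 5}:
G(0) = 0
G(1) = mex{0} = 1
G(2) = mex{1} = 0
G(3) = mex{0} = 1
G(4) = mex{1} = 0
G(5) = mex{0,0} = 1
G(6) = mex{1,1} = 0
G(7) = mex{0,0} = 1
G(8) = mex{1,1} = 0
G(9) = mex{0,0} = 1
G(10) = mex{1,1} = 0
G(11) = mex{0,0} = 1
G(12) = mex{1,1} = 0
G(13) = mex{0,0} = 1
G(14) = mex{1,1} = 0
G(15) = mex{0,0} = 1
G(16) = mex{1,1} = 0
G_C(16) = 0.
Combined Grundy value = 2 ⊕ 0 ⊕ 0 = 2.

2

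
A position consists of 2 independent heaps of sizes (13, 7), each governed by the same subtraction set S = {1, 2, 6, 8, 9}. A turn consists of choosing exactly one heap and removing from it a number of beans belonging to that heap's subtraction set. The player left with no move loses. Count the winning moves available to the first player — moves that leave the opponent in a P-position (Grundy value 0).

All heaps use S = {1, 2, 6, 8, 9}:
G(0) = 0
G(1) = mex{0} = 1
G(2) = mex{1,0} = 2
G(3) = mex{2,1} = 0
G(4) = mex{0,2} = 1
G(5) = mex{1,0} = 2
G(6) = mex{2,1,0} = 3
G(7) = mex{3,2,1} = 0
G(8) = mex{0,3,2,0} = 1
G(9) = mex{1,0,0,1,0} = 2
G(10) = mex{2,1,1,2,1} = 0
G(11) = mex{0,2,2,0,2} = 1
G(12) = mex{1,0,3,1,0} = 2
G(13) = mex{2,1,0,2,1} = 3
Heap A: G(13) = 3.
Heap B: G(7) = 0.
Combined Grundy value = 3 ⊕ 0 = 3.
A winning move leaves total XOR = 0, i.e. changes one component's Grundy value g to g ⊕ X where X is the current total.
Heap A: need g' = 3⊕3 = 0. Options: 13−1→G=2, 13−2→G=1, 13−6→G=0, 13−8→G=2, 13−9→G=1. Hits: 1.
Heap B: need g' = 0⊕3 = 3. Options: 7−1→G=3, 7−2→G=2, 7−6→G=1. Hits: 1.

2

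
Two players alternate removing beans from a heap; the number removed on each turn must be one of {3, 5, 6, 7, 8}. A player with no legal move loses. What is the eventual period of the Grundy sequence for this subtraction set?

n :  0  1  2  3  4  5  6  7  8  9 10 11 12 13 14 15 16 17 18 19 20 21 22 23
G :  0  0  0  1  1  1  2  2  2  3  3  0  0  0  1  1  1  2  2  2  3  3  0  0
G(n+11) = G(n) holds for n = 0,…,7 (a full window of length max(S) = 8), so the sequence is purely periodic with period 11.

11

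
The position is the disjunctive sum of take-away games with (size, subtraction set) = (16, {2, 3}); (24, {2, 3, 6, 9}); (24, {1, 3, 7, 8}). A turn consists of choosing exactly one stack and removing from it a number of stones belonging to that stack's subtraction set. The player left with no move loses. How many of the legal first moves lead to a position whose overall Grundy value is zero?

Stack A, S = {2, 3}:
G(0) = 0
G(1) = mex{} = 0
G(2) = mex{0} = 1
G(3) = mex{0,0} = 1
G(4) = mex{1,0} = 2
G(5) = mex{1,1} = 0
G(6) = mex{2,1} = 0
G(7) = mex{0,2} = 1
G(8) = mex{0,0} = 1
G(9) = mex{1,0} = 2
G(10) = mex{1,1} = 0
G(11) = mex{2,1} = 0
G(12) = mex{0,2} = 1
G(13) = mex{0,0} = 1
G(14) = mex{1,0} = 2
G(15) = mex{1,1} = 0
G(16) = mex{2,1} = 0
G_A(16) = 0.
Stack B, S = {2, 3, 6, 9}:
G(0) = 0
G(1) = mex{} = 0
G(2) = mex{0} = 1
G(3) = mex{0,0} = 1
G(4) = mex{1,0} = 2
G(5) = mex{1,1} = 0
G(6) = mex{2,1,0} = 3
G(7) = mex{0,2,0} = 1
G(8) = mex{3,0,1} = 2
G(9) = mex{1,3,1,0} = 2
G(10) = mex{2,1,2,0} = 3
G(11) = mex{2,2,0,1} = 3
G(12) = mex{3,2,3,1} = 0
G(13) = mex{3,3,1,2} = 0
G(14) = mex{0,3,2,0} = 1
G(15) = mex{0,0,2,3} = 1
G(16) = mex{1,0,3,1} = 2
G(17) = mex{1,1,3,2} = 0
G(18) = mex{2,1,0,2} = 3
G(19) = mex{0,2,0,3} = 1
G(20) = mex{3,0,1,3} = 2
G(21) = mex{1,3,1,0} = 2
G(22) = mex{2,1,2,0} = 3
G(23) = mex{2,2,0,1} = 3
G(24) = mex{3,2,3,1} = 0
G_B(24) = 0.
Stack C, S = {1, 3, 7, 8}:
G(0) = 0
G(1) = mex{0} = 1
G(2) = mex{1} = 0
G(3) = mex{0,0} = 1
G(4) = mex{1,1} = 0
G(5) = mex{0,0} = 1
G(6) = mex{1,1} = 0
G(7) = mex{0,0,0} = 1
G(8) = mex{1,1,1,0} = 2
G(9) = mex{2,0,0,1} = 3
G(10) = mex{3,1,1,0} = 2
G(11) = mex{2,2,0,1} = 3
G(12) = mex{3,3,1,0} = 2
G(13) = mex{2,2,0,1} = 3
G(14) = mex{3,3,1,0} = 2
G(15) = mex{2,2,2,1} = 0
G(16) = mex{0,3,3,2} = 1
G(17) = mex{1,2,2,3} = 0
G(18) = mex{0,0,3,2} = 1
G(19) = mex{1,1,2,3} = 0
G(20) = mex{0,0,3,2} = 1
G(21) = mex{1,1,2,3} = 0
G(22) = mex{0,0,0,2} = 1
G(23) = mex{1,1,1,0} = 2
G(24) = mex{2,0,0,1} = 3
G_C(24) = 3.
Combined Grundy value = 0 ⊕ 0 ⊕ 3 = 3.
A winning move leaves total XOR = 0, i.e. changes one component's Grundy value g to g ⊕ X where X is the current total.
Stack A: need g' = 0⊕3 = 3. Options: 16−2→G=2, 16−3→G=1. Hits: 0.
Stack B: need g' = 0⊕3 = 3. Options: 24−2→G=3, 24−3→G=2, 24−6→G=3, 24−9→G=1. Hits: 2.
Stack C: need g' = 3⊕3 = 0. Options: 24−1→G=2, 24−3→G=0, 24−7→G=0, 24−8→G=1. Hits: 2.

4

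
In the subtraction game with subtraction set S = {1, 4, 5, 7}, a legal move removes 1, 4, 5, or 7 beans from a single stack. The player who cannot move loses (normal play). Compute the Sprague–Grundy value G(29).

G(0) = 0
G(1) = mex{0} = 1
G(2) = mex{1} = 0
G(3) = mex{0} = 1
G(4) = mex{1,0} = 2
G(5) = mex{2,1,0} = 3
G(6) = mex{3,0,1} = 2
G(7) = mex{2,1,0,0} = 3
G(8) = mex{3,2,1,1} = 0
G(9) = mex{0,3,2,0} = 1
G(10) = mex{1,2,3,1} = 0
G(11) = mex{0,3,2,2} = 1
G(12) = mex{1,0,3,3} = 2
G(13) = mex{2,1,0,2} = 3
G(14) = mex{3,0,1,3} = 2
G(15) = mex{2,1,0,0} = 3
G(16) = mex{3,2,1,1} = 0
G(17) = mex{0,3,2,0} = 1
G(18) = mex{1,2,3,1} = 0
G(19) = mex{0,3,2,2} = 1
G(20) = mex{1,0,3,3} = 2
G(21) = mex{2,1,0,2} = 3
G(22) = mex{3,0,1,3} = 2
G(23) = mex{2,1,0,0} = 3
G(24) = mex{3,2,1,1} = 0
G(25) = mex{0,3,2,0} = 1
G(26) = mex{1,2,3,1} = 0
G(27) = mex{0,3,2,2} = 1
G(28) = mex{1,0,3,3} = 2
G(29) = mex{2,1,0,2} = 3

3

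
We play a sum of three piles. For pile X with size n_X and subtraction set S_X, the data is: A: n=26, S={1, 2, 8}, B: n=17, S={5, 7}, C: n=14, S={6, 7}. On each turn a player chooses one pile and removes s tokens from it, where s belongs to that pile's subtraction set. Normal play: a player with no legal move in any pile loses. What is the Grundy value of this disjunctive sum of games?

Pile A, S = {1, 2, 8}:
n :  0  1  2  3  4  5  6  7  8  9 10 11 12 13 14 15 16 17 18 19 20 21 22 23 24 25 26
G :  0  1  2  0  1  2  0  1  2  0  1  2  0  1  2  0  1  2  0  1  2  0  1  2  0  1  2
G_A(26) = 2.
Pile B, S = {5, 7}:
G(0) = 0
G(1) = mex{} = 0
G(2) = mex{} = 0
G(3) = mex{} = 0
G(4) = mex{} = 0
G(5) = mex{0} = 1
G(6) = mex{0} = 1
G(7) = mex{0,0} = 1
G(8) = mex{0,0} = 1
G(9) = mex{0,0} = 1
G(10) = mex{1,0} = 2
G(11) = mex{1,0} = 2
G(12) = mex{1,1} = 0
G(13) = mex{1,1} = 0
G(14) = mex{1,1} = 0
G(15) = mex{2,1} = 0
G(16) = mex{2,1} = 0
G(17) = mex{0,2} = 1
G_B(17) = 1.
Pile C, S = {6, 7}:
G(0) = 0
G(1) = mex{} = 0
G(2) = mex{} = 0
G(3) = mex{} = 0
G(4) = mex{} = 0
G(5) = mex{} = 0
G(6) = mex{0} = 1
G(7) = mex{0,0} = 1
G(8) = mex{0,0} = 1
G(9) = mex{0,0} = 1
G(10) = mex{0,0} = 1
G(11) = mex{0,0} = 1
G(12) = mex{1,0} = 2
G(13) = mex{1,1} = 0
G(14) = mex{1,1} = 0
G_C(14) = 0.
Combined Grundy value = 2 ⊕ 1 ⊕ 0 = 3.

3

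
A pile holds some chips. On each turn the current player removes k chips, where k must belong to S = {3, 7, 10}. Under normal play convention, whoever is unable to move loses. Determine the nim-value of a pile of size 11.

3

n :  0  1  2  3  4  5  6  7  8  9 10 11
G :  0  0  0  1  1  1  0  2  2  1  3  3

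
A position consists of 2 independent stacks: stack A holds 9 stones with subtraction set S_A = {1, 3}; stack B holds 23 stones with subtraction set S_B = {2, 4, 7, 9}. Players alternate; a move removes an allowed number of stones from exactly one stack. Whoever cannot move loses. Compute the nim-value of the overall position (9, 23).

Stack A, S = {1, 3}:
G(0) = 0
G(1) = mex{0} = 1
G(2) = mex{1} = 0
G(3) = mex{0,0} = 1
G(4) = mex{1,1} = 0
G(5) = mex{0,0} = 1
G(6) = mex{1,1} = 0
G(7) = mex{0,0} = 1
G(8) = mex{1,1} = 0
G(9) = mex{0,0} = 1
G_A(9) = 1.
Stack B, S = {2, 4, 7, 9}:
G(0) = 0
G(1) = mex{} = 0
G(2) = mex{0} = 1
G(3) = mex{0} = 1
G(4) = mex{1,0} = 2
G(5) = mex{1,0} = 2
G(6) = mex{2,1} = 0
G(7) = mex{2,1,0} = 3
G(8) = mex{0,2,0} = 1
G(9) = mex{3,2,1,0} = 4
G(10) = mex{1,0,1,0} = 2
G(11) = mex{4,3,2,1} = 0
G(12) = mex{2,1,2,1} = 0
G(13) = mex{0,4,0,2} = 1
G(14) = mex{0,2,3,2} = 1
G(15) = mex{1,0,1,0} = 2
G(16) = mex{1,0,4,3} = 2
G(17) = mex{2,1,2,1} = 0
G(18) = mex{2,1,0,4} = 3
G(19) = mex{0,2,0,2} = 1
G(20) = mex{3,2,1,0} = 4
G(21) = mex{1,0,1,0} = 2
G(22) = mex{4,3,2,1} = 0
G(23) = mex{2,1,2,1} = 0
G_B(23) = 0.
Combined Grundy value = 1 ⊕ 0 = 1.

1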